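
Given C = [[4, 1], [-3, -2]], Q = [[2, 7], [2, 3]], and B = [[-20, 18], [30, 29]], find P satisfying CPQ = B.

P = C⁻¹BQ⁻¹ (apply C⁻¹ on the left and Q⁻¹ on the right).
det C = -5, so C⁻¹ = [[2/5, 1/5], [-3/5, -4/5]].
det Q = -8, so Q⁻¹ = [[-3/8, 7/8], [1/4, -1/4]].
C⁻¹B = [[-2, 13], [-12, -34]].
P = (C⁻¹B)Q⁻¹ = [[4, -5], [-4, -2]].

P = [[4, -5], [-4, -2]]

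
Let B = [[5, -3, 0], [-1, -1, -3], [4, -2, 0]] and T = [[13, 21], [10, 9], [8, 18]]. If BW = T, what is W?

Left-multiplying both sides by B⁻¹ gives W = B⁻¹T.
det B = 6, so B⁻¹ = [[-1, 0, 3/2], [-2, 0, 5/2], [1, -1/3, -4/3]].
W = B⁻¹T = [[-1, 0, 3/2], [-2, 0, 5/2], [1, -1/3, -4/3]] · [[13, 21], [10, 9], [8, 18]] = [[-1, 6], [-6, 3], [-1, -6]].

W = [[-1, 6], [-6, 3], [-1, -6]]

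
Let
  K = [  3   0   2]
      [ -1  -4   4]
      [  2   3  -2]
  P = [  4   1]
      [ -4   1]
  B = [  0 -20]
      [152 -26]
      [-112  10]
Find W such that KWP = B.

Left-multiply by K⁻¹ and right-multiply by P⁻¹: W = K⁻¹BP⁻¹.
det K = -2, so K⁻¹ = [[2, -3, -4], [-3, 5, 7], [-5/2, 9/2, 6]].
det P = 8; the adjugate gives P⁻¹ = [[1/8, -1/8], [1/2, 1/2]].
K⁻¹B = [[-8, -2], [-24, 0], [12, -7]].
W = (K⁻¹B)P⁻¹ = [[-2, 0], [-3, 3], [-2, -5]].

W = [[-2, 0], [-3, 3], [-2, -5]]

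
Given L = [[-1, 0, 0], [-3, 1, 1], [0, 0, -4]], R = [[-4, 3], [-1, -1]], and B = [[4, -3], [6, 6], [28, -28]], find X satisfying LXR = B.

X = [[1, 0], [1, -5], [2, -1]]

Left-multiply by L⁻¹ and right-multiply by R⁻¹: X = L⁻¹BR⁻¹.
det L = 4; the adjugate gives L⁻¹ = [[-1, 0, 0], [-3, 1, 1/4], [0, 0, -1/4]].
det R = 7; the adjugate gives R⁻¹ = [[-1/7, -3/7], [1/7, -4/7]].
L⁻¹B = [[-4, 3], [1, 8], [-7, 7]].
X = (L⁻¹B)R⁻¹ = [[1, 0], [1, -5], [2, -1]].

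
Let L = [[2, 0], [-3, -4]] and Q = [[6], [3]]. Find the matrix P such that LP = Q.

P = [[3], [-3]]

L is on the left of P, so left-multiply by L⁻¹: P = L⁻¹Q.
L has determinant -8; L⁻¹ = [[1/2, 0], [-3/8, -1/4]].
P = L⁻¹Q = [[1/2, 0], [-3/8, -1/4]] · [[6], [3]] = [[3], [-3]].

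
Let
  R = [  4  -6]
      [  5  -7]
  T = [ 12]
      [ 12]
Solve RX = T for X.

Left-multiplying both sides by R⁻¹ gives X = R⁻¹T.
R has determinant 2; R⁻¹ = [[-7/2, 3], [-5/2, 2]].
X = R⁻¹T = [[-7/2, 3], [-5/2, 2]] · [[12], [12]] = [[-6], [-6]].

X = [[-6], [-6]]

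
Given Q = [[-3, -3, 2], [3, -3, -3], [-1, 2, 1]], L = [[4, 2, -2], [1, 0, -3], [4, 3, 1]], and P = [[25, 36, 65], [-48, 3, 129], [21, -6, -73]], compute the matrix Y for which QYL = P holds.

Isolating Y: multiply by Q⁻¹ from the left and L⁻¹ from the right, so Y = Q⁻¹PL⁻¹.
det Q = -3; the adjugate gives Q⁻¹ = [[-1, -7/3, -5], [0, 1/3, 1], [-1, -3, -6]].
det L = 4; the adjugate gives L⁻¹ = [[9/4, -2, -3/2], [-13/4, 3, 5/2], [3/4, -1, -1/2]].
Q⁻¹P = [[-18, -13, -1], [5, -5, -30], [-7, -9, -14]].
Y = (Q⁻¹P)L⁻¹ = [[1, -2, -5], [5, 5, -5], [3, 1, -5]].

Y = [[1, -2, -5], [5, 5, -5], [3, 1, -5]]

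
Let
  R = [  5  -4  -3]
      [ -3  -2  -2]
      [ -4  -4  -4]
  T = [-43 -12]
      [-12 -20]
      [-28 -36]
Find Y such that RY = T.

Y = [[-2, 2], [6, 1], [3, 6]]

Since R multiplies Y on the left, Y = R⁻¹T.
det R = 4, so R⁻¹ = [[0, -1, 1/2], [-1, -8, 19/4], [1, 9, -11/2]].
Y = R⁻¹T = [[0, -1, 1/2], [-1, -8, 19/4], [1, 9, -11/2]] · [[-43, -12], [-12, -20], [-28, -36]] = [[-2, 2], [6, 1], [3, 6]].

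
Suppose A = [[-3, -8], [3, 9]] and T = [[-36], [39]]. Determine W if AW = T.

W = [[4], [3]]

Left-multiplying both sides by A⁻¹ gives W = A⁻¹T.
det A = -3, so A⁻¹ = [[-3, -8/3], [1, 1]].
W = A⁻¹T = [[-3, -8/3], [1, 1]] · [[-36], [39]] = [[4], [3]].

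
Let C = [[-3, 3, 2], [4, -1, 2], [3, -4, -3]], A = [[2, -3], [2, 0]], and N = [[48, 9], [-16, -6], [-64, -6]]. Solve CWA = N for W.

Isolating W: multiply by C⁻¹ from the left and A⁻¹ from the right, so W = C⁻¹NA⁻¹.
det C = -5; the adjugate gives C⁻¹ = [[-11/5, -1/5, -8/5], [-18/5, -3/5, -14/5], [13/5, 3/5, 9/5]].
det A = 6, so A⁻¹ = [[0, 1/2], [-1/3, 1/3]].
C⁻¹N = [[0, -9], [16, -12], [0, 9]].
W = (C⁻¹N)A⁻¹ = [[3, -3], [4, 4], [-3, 3]].

W = [[3, -3], [4, 4], [-3, 3]]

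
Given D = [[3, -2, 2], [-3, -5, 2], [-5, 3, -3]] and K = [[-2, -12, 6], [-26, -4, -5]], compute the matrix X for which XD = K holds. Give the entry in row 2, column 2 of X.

D is on the right of X, so right-multiply by D⁻¹: X = KD⁻¹.
det D = -3; the adjugate gives D⁻¹ = [[-3, 0, -2], [19/3, -1/3, 4], [34/3, -1/3, 7]].
X = KD⁻¹ = [[-2, -12, 6], [-26, -4, -5]] · [[-3, 0, -2], [19/3, -1/3, 4], [34/3, -1/3, 7]] = [[-2, 2, -2], [-4, 3, 1]].

3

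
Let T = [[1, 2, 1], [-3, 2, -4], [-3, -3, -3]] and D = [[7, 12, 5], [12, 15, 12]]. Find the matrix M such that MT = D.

M = [[-5, 2, -6], [3, 0, -3]]

T is on the right of M, so right-multiply by T⁻¹: M = DT⁻¹.
det T = 3, so T⁻¹ = [[-6, 1, -10/3], [1, 0, 1/3], [5, -1, 8/3]].
M = DT⁻¹ = [[7, 12, 5], [12, 15, 12]] · [[-6, 1, -10/3], [1, 0, 1/3], [5, -1, 8/3]] = [[-5, 2, -6], [3, 0, -3]].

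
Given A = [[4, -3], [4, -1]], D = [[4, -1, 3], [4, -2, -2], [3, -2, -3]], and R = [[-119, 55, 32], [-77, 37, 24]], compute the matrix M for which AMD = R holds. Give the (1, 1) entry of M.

-1

Isolating M: multiply by A⁻¹ from the left and D⁻¹ from the right, so M = A⁻¹RD⁻¹.
det A = 8, so A⁻¹ = [[-1/8, 3/8], [-1/2, 1/2]].
det D = -4; the adjugate gives D⁻¹ = [[-1/2, 9/4, -2], [-3/2, 21/4, -5], [1/2, -5/4, 1]].
A⁻¹R = [[-14, 7, 5], [21, -9, -4]].
M = (A⁻¹R)D⁻¹ = [[-1, -1, -2], [1, 5, -1]].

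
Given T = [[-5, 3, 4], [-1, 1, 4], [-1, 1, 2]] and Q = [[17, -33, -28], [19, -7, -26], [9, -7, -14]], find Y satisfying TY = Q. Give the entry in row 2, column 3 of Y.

-3

Left-multiplying both sides by T⁻¹ gives Y = T⁻¹Q.
T has determinant 4; T⁻¹ = [[-1/2, -1/2, 2], [-1/2, -3/2, 4], [0, 1/2, -1/2]].
Y = T⁻¹Q = [[-1/2, -1/2, 2], [-1/2, -3/2, 4], [0, 1/2, -1/2]] · [[17, -33, -28], [19, -7, -26], [9, -7, -14]] = [[0, 6, -1], [-1, -1, -3], [5, 0, -6]].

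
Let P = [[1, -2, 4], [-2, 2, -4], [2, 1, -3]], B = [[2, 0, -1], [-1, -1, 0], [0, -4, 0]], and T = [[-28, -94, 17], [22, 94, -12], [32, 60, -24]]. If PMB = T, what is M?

M = [[5, 4, -1], [5, -1, -5], [-3, -3, 4]]

Left-multiply by P⁻¹ and right-multiply by B⁻¹: M = P⁻¹TB⁻¹.
det P = 2; the adjugate gives P⁻¹ = [[-1, -1, 0], [-7, -11/2, -2], [-3, -5/2, -1]].
det B = -4; the adjugate gives B⁻¹ = [[0, -1, 1/4], [0, 0, -1/4], [-1, -2, 1/2]].
P⁻¹T = [[6, 0, -5], [11, 21, -5], [-3, -13, 3]].
M = (P⁻¹T)B⁻¹ = [[5, 4, -1], [5, -1, -5], [-3, -3, 4]].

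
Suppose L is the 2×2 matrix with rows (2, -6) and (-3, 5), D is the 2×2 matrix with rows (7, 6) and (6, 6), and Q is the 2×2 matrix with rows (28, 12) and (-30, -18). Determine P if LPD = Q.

P = [[-1, 2], [-3, 3]]

P = L⁻¹QD⁻¹ (apply L⁻¹ on the left and D⁻¹ on the right).
det L = -8; the adjugate gives L⁻¹ = [[-5/8, -3/4], [-3/8, -1/4]].
D has determinant 6; D⁻¹ = [[1, -1], [-1, 7/6]].
L⁻¹Q = [[5, 6], [-3, 0]].
P = (L⁻¹Q)D⁻¹ = [[-1, 2], [-3, 3]].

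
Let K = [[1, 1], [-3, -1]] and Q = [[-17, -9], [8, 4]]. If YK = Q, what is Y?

Y = [[-5, 4], [2, -2]]

K is on the right of Y, so right-multiply by K⁻¹: Y = QK⁻¹.
det K = 2; the adjugate gives K⁻¹ = [[-1/2, -1/2], [3/2, 1/2]].
Y = QK⁻¹ = [[-17, -9], [8, 4]] · [[-1/2, -1/2], [3/2, 1/2]] = [[-5, 4], [2, -2]].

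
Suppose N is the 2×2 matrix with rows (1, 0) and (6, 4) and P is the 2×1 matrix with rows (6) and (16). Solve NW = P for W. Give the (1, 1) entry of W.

6

N is on the left of W, so left-multiply by N⁻¹: W = N⁻¹P.
det N = 4; the adjugate gives N⁻¹ = [[1, 0], [-3/2, 1/4]].
W = N⁻¹P = [[1, 0], [-3/2, 1/4]] · [[6], [16]] = [[6], [-5]].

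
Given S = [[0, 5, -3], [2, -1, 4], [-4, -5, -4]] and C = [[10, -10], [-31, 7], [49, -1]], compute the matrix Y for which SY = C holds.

S is on the left of Y, so left-multiply by S⁻¹: Y = S⁻¹C.
det S = 2; the adjugate gives S⁻¹ = [[12, 35/2, 17/2], [-4, -6, -3], [-7, -10, -5]].
Y = S⁻¹C = [[12, 35/2, 17/2], [-4, -6, -3], [-7, -10, -5]] · [[10, -10], [-31, 7], [49, -1]] = [[-6, -6], [-1, 1], [-5, 5]].

Y = [[-6, -6], [-1, 1], [-5, 5]]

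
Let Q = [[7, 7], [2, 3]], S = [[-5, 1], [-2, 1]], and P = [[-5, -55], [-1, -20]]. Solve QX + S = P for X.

X = [[-1, -3], [1, -5]]

QX = P − S = [[0, -56], [1, -21]].
Q is on the left of X, so left-multiply by Q⁻¹: X = Q⁻¹(P − S).
Q has determinant 7; Q⁻¹ = [[3/7, -1], [-2/7, 1]].
X = Q⁻¹(P − S) = [[-1, -3], [1, -5]].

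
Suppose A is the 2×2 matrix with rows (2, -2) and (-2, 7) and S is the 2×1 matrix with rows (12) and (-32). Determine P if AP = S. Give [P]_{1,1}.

Since A multiplies P on the left, P = A⁻¹S.
det A = 10; the adjugate gives A⁻¹ = [[7/10, 1/5], [1/5, 1/5]].
P = A⁻¹S = [[7/10, 1/5], [1/5, 1/5]] · [[12], [-32]] = [[2], [-4]].

2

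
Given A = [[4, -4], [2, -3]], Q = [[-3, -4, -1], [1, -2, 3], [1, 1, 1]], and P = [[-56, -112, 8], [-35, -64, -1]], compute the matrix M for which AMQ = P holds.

M = A⁻¹PQ⁻¹ (apply A⁻¹ on the left and Q⁻¹ on the right).
det A = -4; the adjugate gives A⁻¹ = [[3/4, -1], [1/2, -1]].
det Q = 4; the adjugate gives Q⁻¹ = [[-5/4, 3/4, -7/2], [1/2, -1/2, 2], [3/4, -1/4, 5/2]].
A⁻¹P = [[-7, -20, 7], [7, 8, 5]].
M = (A⁻¹P)Q⁻¹ = [[4, 3, 2], [-1, 0, 4]].

M = [[4, 3, 2], [-1, 0, 4]]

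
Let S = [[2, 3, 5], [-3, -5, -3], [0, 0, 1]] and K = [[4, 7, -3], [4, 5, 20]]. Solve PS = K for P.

Since S sits to the right of P, P = KS⁻¹.
det S = -1; the adjugate gives S⁻¹ = [[5, 3, -16], [-3, -2, 9], [0, 0, 1]].
P = KS⁻¹ = [[4, 7, -3], [4, 5, 20]] · [[5, 3, -16], [-3, -2, 9], [0, 0, 1]] = [[-1, -2, -4], [5, 2, 1]].

P = [[-1, -2, -4], [5, 2, 1]]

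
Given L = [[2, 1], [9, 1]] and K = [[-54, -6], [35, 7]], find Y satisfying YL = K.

Right-multiplying both sides by L⁻¹ gives Y = KL⁻¹.
L has determinant -7; L⁻¹ = [[-1/7, 1/7], [9/7, -2/7]].
Y = KL⁻¹ = [[-54, -6], [35, 7]] · [[-1/7, 1/7], [9/7, -2/7]] = [[0, -6], [4, 3]].

Y = [[0, -6], [4, 3]]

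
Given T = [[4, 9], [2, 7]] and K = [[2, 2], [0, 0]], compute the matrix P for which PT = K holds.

P = [[1, -1], [0, 0]]

T is on the right of P, so right-multiply by T⁻¹: P = KT⁻¹.
T has determinant 10; T⁻¹ = [[7/10, -9/10], [-1/5, 2/5]].
P = KT⁻¹ = [[2, 2], [0, 0]] · [[7/10, -9/10], [-1/5, 2/5]] = [[1, -1], [0, 0]].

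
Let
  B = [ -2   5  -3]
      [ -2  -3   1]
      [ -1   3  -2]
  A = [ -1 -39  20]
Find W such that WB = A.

W = [[-3, 5, -3]]

Since B sits to the right of W, W = AB⁻¹.
B has determinant -4; B⁻¹ = [[-3/4, -1/4, 1], [5/4, -1/4, -2], [9/4, -1/4, -4]].
W = AB⁻¹ = [[-1, -39, 20]] · [[-3/4, -1/4, 1], [5/4, -1/4, -2], [9/4, -1/4, -4]] = [[-3, 5, -3]].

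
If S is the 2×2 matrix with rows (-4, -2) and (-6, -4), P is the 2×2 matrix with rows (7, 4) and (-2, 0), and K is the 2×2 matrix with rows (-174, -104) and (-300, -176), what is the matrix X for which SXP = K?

X = [[4, 2], [5, -2]]

Isolating X: multiply by S⁻¹ from the left and P⁻¹ from the right, so X = S⁻¹KP⁻¹.
det S = 4, so S⁻¹ = [[-1, 1/2], [3/2, -1]].
P has determinant 8; P⁻¹ = [[0, -1/2], [1/4, 7/8]].
S⁻¹K = [[24, 16], [39, 20]].
X = (S⁻¹K)P⁻¹ = [[4, 2], [5, -2]].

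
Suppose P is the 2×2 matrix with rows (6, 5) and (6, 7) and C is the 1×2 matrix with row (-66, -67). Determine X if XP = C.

X = [[-5, -6]]

Right-multiplying both sides by P⁻¹ gives X = CP⁻¹.
P has determinant 12; P⁻¹ = [[7/12, -5/12], [-1/2, 1/2]].
X = CP⁻¹ = [[-66, -67]] · [[7/12, -5/12], [-1/2, 1/2]] = [[-5, -6]].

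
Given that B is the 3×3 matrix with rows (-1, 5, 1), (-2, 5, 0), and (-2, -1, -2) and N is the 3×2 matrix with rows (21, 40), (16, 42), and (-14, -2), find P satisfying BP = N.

P = [[2, -6], [4, 6], [3, 4]]

Since B multiplies P on the left, P = B⁻¹N.
det B = 2, so B⁻¹ = [[-5, 9/2, -5/2], [-2, 2, -1], [6, -11/2, 5/2]].
P = B⁻¹N = [[-5, 9/2, -5/2], [-2, 2, -1], [6, -11/2, 5/2]] · [[21, 40], [16, 42], [-14, -2]] = [[2, -6], [4, 6], [3, 4]].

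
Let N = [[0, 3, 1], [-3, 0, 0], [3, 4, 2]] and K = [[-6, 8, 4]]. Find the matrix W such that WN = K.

W = [[0, 4, 2]]

N is on the right of W, so right-multiply by N⁻¹: W = KN⁻¹.
N has determinant 6; N⁻¹ = [[0, -1/3, 0], [1, -1/2, -1/2], [-2, 3/2, 3/2]].
W = KN⁻¹ = [[-6, 8, 4]] · [[0, -1/3, 0], [1, -1/2, -1/2], [-2, 3/2, 3/2]] = [[0, 4, 2]].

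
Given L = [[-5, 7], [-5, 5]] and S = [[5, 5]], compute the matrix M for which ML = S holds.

M = [[5, -6]]

L is on the right of M, so right-multiply by L⁻¹: M = SL⁻¹.
det L = 10, so L⁻¹ = [[1/2, -7/10], [1/2, -1/2]].
M = SL⁻¹ = [[5, 5]] · [[1/2, -7/10], [1/2, -1/2]] = [[5, -6]].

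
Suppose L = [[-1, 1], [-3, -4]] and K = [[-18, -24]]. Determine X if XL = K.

Right-multiplying both sides by L⁻¹ gives X = KL⁻¹.
det L = 7; the adjugate gives L⁻¹ = [[-4/7, -1/7], [3/7, -1/7]].
X = KL⁻¹ = [[-18, -24]] · [[-4/7, -1/7], [3/7, -1/7]] = [[0, 6]].

X = [[0, 6]]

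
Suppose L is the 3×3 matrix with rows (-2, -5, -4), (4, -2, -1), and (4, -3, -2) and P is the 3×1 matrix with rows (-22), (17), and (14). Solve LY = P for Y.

Since L multiplies Y on the left, Y = L⁻¹P.
det L = -6, so L⁻¹ = [[-1/6, -1/3, 1/2], [-2/3, -10/3, 3], [2/3, 13/3, -4]].
Y = L⁻¹P = [[-1/6, -1/3, 1/2], [-2/3, -10/3, 3], [2/3, 13/3, -4]] · [[-22], [17], [14]] = [[5], [0], [3]].

Y = [[5], [0], [3]]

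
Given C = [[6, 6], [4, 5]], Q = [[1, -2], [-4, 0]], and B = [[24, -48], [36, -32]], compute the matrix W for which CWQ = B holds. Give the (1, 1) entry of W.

Isolating W: multiply by C⁻¹ from the left and Q⁻¹ from the right, so W = C⁻¹BQ⁻¹.
det C = 6; the adjugate gives C⁻¹ = [[5/6, -1], [-2/3, 1]].
det Q = -8; the adjugate gives Q⁻¹ = [[0, -1/4], [-1/2, -1/8]].
C⁻¹B = [[-16, -8], [20, 0]].
W = (C⁻¹B)Q⁻¹ = [[4, 5], [0, -5]].

4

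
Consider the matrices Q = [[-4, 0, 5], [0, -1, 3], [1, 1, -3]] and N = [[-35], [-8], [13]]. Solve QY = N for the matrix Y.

Left-multiplying both sides by Q⁻¹ gives Y = Q⁻¹N.
det Q = 5, so Q⁻¹ = [[0, 1, 1], [3/5, 7/5, 12/5], [1/5, 4/5, 4/5]].
Y = Q⁻¹N = [[0, 1, 1], [3/5, 7/5, 12/5], [1/5, 4/5, 4/5]] · [[-35], [-8], [13]] = [[5], [-1], [-3]].

Y = [[5], [-1], [-3]]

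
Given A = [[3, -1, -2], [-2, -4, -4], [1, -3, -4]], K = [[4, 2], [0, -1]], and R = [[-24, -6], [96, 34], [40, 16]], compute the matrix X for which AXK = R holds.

Left-multiply by A⁻¹ and right-multiply by K⁻¹: X = A⁻¹RK⁻¹.
det A = 4, so A⁻¹ = [[1, 1/2, -1], [-3, -5/2, 4], [5/2, 2, -7/2]].
K has determinant -4; K⁻¹ = [[1/4, 1/2], [0, -1]].
A⁻¹R = [[-16, -5], [-8, -3], [-8, -3]].
X = (A⁻¹R)K⁻¹ = [[-4, -3], [-2, -1], [-2, -1]].

X = [[-4, -3], [-2, -1], [-2, -1]]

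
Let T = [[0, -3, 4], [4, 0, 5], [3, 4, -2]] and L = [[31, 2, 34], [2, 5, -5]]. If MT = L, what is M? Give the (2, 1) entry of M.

1

T is on the right of M, so right-multiply by T⁻¹: M = LT⁻¹.
det T = -5; the adjugate gives T⁻¹ = [[4, -2, 3], [-23/5, 12/5, -16/5], [-16/5, 9/5, -12/5]].
M = LT⁻¹ = [[31, 2, 34], [2, 5, -5]] · [[4, -2, 3], [-23/5, 12/5, -16/5], [-16/5, 9/5, -12/5]] = [[6, 4, 5], [1, -1, 2]].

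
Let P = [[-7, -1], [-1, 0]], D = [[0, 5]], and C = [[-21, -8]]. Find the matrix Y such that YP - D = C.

Y = [[3, 0]]

YP = C + D = [[-21, -3]].
P is on the right of Y, so right-multiply by P⁻¹: Y = (C + D)P⁻¹.
det P = -1, so P⁻¹ = [[0, -1], [-1, 7]].
Y = (C + D)P⁻¹ = [[3, 0]].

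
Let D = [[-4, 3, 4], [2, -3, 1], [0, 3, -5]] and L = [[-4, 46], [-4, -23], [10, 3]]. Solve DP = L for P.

D is on the left of P, so left-multiply by D⁻¹: P = D⁻¹L.
det D = 6, so D⁻¹ = [[2, 9/2, 5/2], [5/3, 10/3, 2], [1, 2, 1]].
P = D⁻¹L = [[2, 9/2, 5/2], [5/3, 10/3, 2], [1, 2, 1]] · [[-4, 46], [-4, -23], [10, 3]] = [[-1, -4], [0, 6], [-2, 3]].

P = [[-1, -4], [0, 6], [-2, 3]]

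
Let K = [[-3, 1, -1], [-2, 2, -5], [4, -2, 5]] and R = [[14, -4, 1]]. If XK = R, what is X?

X = [[-6, 0, -1]]

K is on the right of X, so right-multiply by K⁻¹: X = RK⁻¹.
det K = -6, so K⁻¹ = [[0, 1/2, 1/2], [5/3, 11/6, 13/6], [2/3, 1/3, 2/3]].
X = RK⁻¹ = [[14, -4, 1]] · [[0, 1/2, 1/2], [5/3, 11/6, 13/6], [2/3, 1/3, 2/3]] = [[-6, 0, -1]].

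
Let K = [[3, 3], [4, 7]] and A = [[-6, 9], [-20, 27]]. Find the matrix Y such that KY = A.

Left-multiplying both sides by K⁻¹ gives Y = K⁻¹A.
det K = 9, so K⁻¹ = [[7/9, -1/3], [-4/9, 1/3]].
Y = K⁻¹A = [[7/9, -1/3], [-4/9, 1/3]] · [[-6, 9], [-20, 27]] = [[2, -2], [-4, 5]].

Y = [[2, -2], [-4, 5]]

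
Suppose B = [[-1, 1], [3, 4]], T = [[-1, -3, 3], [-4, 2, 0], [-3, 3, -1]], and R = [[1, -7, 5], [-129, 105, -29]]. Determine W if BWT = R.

W = [[-1, 2, 4], [0, 3, 2]]

Isolating W: multiply by B⁻¹ from the left and T⁻¹ from the right, so W = B⁻¹RT⁻¹.
det B = -7, so B⁻¹ = [[-4/7, 1/7], [3/7, 1/7]].
det T = -4; the adjugate gives T⁻¹ = [[1/2, -3/2, 3/2], [1, -5/2, 3], [3/2, -3, 7/2]].
B⁻¹R = [[-19, 19, -7], [-18, 12, -2]].
W = (B⁻¹R)T⁻¹ = [[-1, 2, 4], [0, 3, 2]].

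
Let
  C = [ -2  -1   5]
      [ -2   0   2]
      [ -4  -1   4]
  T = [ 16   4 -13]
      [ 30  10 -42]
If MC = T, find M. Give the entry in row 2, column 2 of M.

Since C sits to the right of M, M = TC⁻¹.
det C = 6; the adjugate gives C⁻¹ = [[1/3, -1/6, -1/3], [0, 2, -1], [1/3, 1/3, -1/3]].
M = TC⁻¹ = [[16, 4, -13], [30, 10, -42]] · [[1/3, -1/6, -1/3], [0, 2, -1], [1/3, 1/3, -1/3]] = [[1, 1, -5], [-4, 1, -6]].

1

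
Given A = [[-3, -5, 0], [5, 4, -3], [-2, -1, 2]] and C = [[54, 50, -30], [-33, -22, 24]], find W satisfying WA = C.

W = [[-4, 6, -6], [-1, -6, 3]]

Right-multiplying both sides by A⁻¹ gives W = CA⁻¹.
A has determinant 5; A⁻¹ = [[1, 2, 3], [-4/5, -6/5, -9/5], [3/5, 7/5, 13/5]].
W = CA⁻¹ = [[54, 50, -30], [-33, -22, 24]] · [[1, 2, 3], [-4/5, -6/5, -9/5], [3/5, 7/5, 13/5]] = [[-4, 6, -6], [-1, -6, 3]].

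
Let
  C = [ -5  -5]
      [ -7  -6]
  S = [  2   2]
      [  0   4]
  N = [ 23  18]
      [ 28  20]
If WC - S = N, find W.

WC = N + S = [[25, 20], [28, 24]].
C is on the right of W, so right-multiply by C⁻¹: W = (N + S)C⁻¹.
C has determinant -5; C⁻¹ = [[6/5, -1], [-7/5, 1]].
W = (N + S)C⁻¹ = [[2, -5], [0, -4]].

W = [[2, -5], [0, -4]]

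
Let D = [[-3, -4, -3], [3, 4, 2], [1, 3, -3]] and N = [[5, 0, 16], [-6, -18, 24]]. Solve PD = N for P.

P = [[2, 5, -4], [-6, -6, -6]]

Since D sits to the right of P, P = ND⁻¹.
det D = -5, so D⁻¹ = [[18/5, 21/5, -4/5], [-11/5, -12/5, 3/5], [-1, -1, 0]].
P = ND⁻¹ = [[5, 0, 16], [-6, -18, 24]] · [[18/5, 21/5, -4/5], [-11/5, -12/5, 3/5], [-1, -1, 0]] = [[2, 5, -4], [-6, -6, -6]].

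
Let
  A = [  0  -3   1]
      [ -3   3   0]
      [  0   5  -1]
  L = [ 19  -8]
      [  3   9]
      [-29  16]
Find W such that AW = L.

A is on the left of W, so left-multiply by A⁻¹: W = A⁻¹L.
A has determinant -6; A⁻¹ = [[1/2, -1/3, 1/2], [1/2, 0, 1/2], [5/2, 0, 3/2]].
W = A⁻¹L = [[1/2, -1/3, 1/2], [1/2, 0, 1/2], [5/2, 0, 3/2]] · [[19, -8], [3, 9], [-29, 16]] = [[-6, 1], [-5, 4], [4, 4]].

W = [[-6, 1], [-5, 4], [4, 4]]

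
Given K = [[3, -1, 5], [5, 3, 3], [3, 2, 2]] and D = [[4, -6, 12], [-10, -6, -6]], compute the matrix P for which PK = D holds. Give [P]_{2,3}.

0

Since K sits to the right of P, P = DK⁻¹.
det K = 6; the adjugate gives K⁻¹ = [[0, 2, -3], [-1/6, -3/2, 8/3], [1/6, -3/2, 7/3]].
P = DK⁻¹ = [[4, -6, 12], [-10, -6, -6]] · [[0, 2, -3], [-1/6, -3/2, 8/3], [1/6, -3/2, 7/3]] = [[3, -1, 0], [0, -2, 0]].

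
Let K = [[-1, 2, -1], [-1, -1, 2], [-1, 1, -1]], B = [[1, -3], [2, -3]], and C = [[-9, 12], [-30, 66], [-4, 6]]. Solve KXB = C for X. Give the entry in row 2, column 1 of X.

Isolating X: multiply by K⁻¹ from the left and B⁻¹ from the right, so X = K⁻¹CB⁻¹.
det K = -3, so K⁻¹ = [[1/3, -1/3, -1], [1, 0, -1], [2/3, 1/3, -1]].
det B = 3; the adjugate gives B⁻¹ = [[-1, 1], [-2/3, 1/3]].
K⁻¹C = [[11, -24], [-5, 6], [-12, 24]].
X = (K⁻¹C)B⁻¹ = [[5, 3], [1, -3], [-4, -4]].

1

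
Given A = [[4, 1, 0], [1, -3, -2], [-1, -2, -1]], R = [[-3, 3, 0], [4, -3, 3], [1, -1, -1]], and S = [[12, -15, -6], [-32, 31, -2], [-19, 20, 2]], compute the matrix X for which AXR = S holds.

X = [[-2, 0, 0], [-1, -3, -3], [-4, 5, 5]]

X = A⁻¹SR⁻¹ (apply A⁻¹ on the left and R⁻¹ on the right).
det A = -1, so A⁻¹ = [[1, -1, 2], [-3, 4, -8], [5, -7, 13]].
det R = 3; the adjugate gives R⁻¹ = [[2, 1, 3], [7/3, 1, 3], [-1/3, 0, -1]].
A⁻¹S = [[6, -6, 0], [-12, 9, -6], [37, -32, 10]].
X = (A⁻¹S)R⁻¹ = [[-2, 0, 0], [-1, -3, -3], [-4, 5, 5]].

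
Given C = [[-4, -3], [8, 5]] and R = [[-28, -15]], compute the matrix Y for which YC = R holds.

Y = [[-5, -6]]

C is on the right of Y, so right-multiply by C⁻¹: Y = RC⁻¹.
det C = 4, so C⁻¹ = [[5/4, 3/4], [-2, -1]].
Y = RC⁻¹ = [[-28, -15]] · [[5/4, 3/4], [-2, -1]] = [[-5, -6]].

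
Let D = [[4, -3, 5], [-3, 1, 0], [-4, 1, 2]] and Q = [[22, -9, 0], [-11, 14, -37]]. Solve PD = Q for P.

P = [[2, 2, -5], [-5, 5, -6]]

Since D sits to the right of P, P = QD⁻¹.
D has determinant -5; D⁻¹ = [[-2/5, -11/5, 1], [-6/5, -28/5, 3], [-1/5, -8/5, 1]].
P = QD⁻¹ = [[22, -9, 0], [-11, 14, -37]] · [[-2/5, -11/5, 1], [-6/5, -28/5, 3], [-1/5, -8/5, 1]] = [[2, 2, -5], [-5, 5, -6]].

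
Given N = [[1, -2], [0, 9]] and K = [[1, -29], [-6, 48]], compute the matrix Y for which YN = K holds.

Y = [[1, -3], [-6, 4]]

N is on the right of Y, so right-multiply by N⁻¹: Y = KN⁻¹.
det N = 9, so N⁻¹ = [[1, 2/9], [0, 1/9]].
Y = KN⁻¹ = [[1, -29], [-6, 48]] · [[1, 2/9], [0, 1/9]] = [[1, -3], [-6, 4]].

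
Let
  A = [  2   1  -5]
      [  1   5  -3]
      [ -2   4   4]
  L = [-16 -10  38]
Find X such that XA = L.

X = [[0, -6, 5]]

A is on the right of X, so right-multiply by A⁻¹: X = LA⁻¹.
A has determinant -4; A⁻¹ = [[-8, 6, -11/2], [-1/2, 1/2, -1/4], [-7/2, 5/2, -9/4]].
X = LA⁻¹ = [[-16, -10, 38]] · [[-8, 6, -11/2], [-1/2, 1/2, -1/4], [-7/2, 5/2, -9/4]] = [[0, -6, 5]].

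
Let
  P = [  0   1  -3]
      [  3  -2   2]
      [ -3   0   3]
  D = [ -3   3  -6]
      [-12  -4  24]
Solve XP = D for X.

Since P sits to the right of X, X = DP⁻¹.
det P = 3, so P⁻¹ = [[-2, -1, -4/3], [-5, -3, -3], [-2, -1, -1]].
X = DP⁻¹ = [[-3, 3, -6], [-12, -4, 24]] · [[-2, -1, -4/3], [-5, -3, -3], [-2, -1, -1]] = [[3, 0, 1], [-4, 0, 4]].

X = [[3, 0, 1], [-4, 0, 4]]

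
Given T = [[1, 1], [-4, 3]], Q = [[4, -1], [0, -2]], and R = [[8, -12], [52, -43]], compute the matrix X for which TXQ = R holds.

X = [[-1, 0], [3, 5]]

X = T⁻¹RQ⁻¹ (apply T⁻¹ on the left and Q⁻¹ on the right).
det T = 7; the adjugate gives T⁻¹ = [[3/7, -1/7], [4/7, 1/7]].
det Q = -8, so Q⁻¹ = [[1/4, -1/8], [0, -1/2]].
T⁻¹R = [[-4, 1], [12, -13]].
X = (T⁻¹R)Q⁻¹ = [[-1, 0], [3, 5]].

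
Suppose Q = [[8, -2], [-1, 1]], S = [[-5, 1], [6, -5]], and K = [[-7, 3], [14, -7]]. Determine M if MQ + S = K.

M = [[0, 2], [1, 0]]

MQ = K − S = [[-2, 2], [8, -2]].
Since Q sits to the right of M, M = (K − S)Q⁻¹.
Q has determinant 6; Q⁻¹ = [[1/6, 1/3], [1/6, 4/3]].
M = (K − S)Q⁻¹ = [[0, 2], [1, 0]].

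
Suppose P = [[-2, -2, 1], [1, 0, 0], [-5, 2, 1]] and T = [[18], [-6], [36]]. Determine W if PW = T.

P is on the left of W, so left-multiply by P⁻¹: W = P⁻¹T.
P has determinant 4; P⁻¹ = [[0, 1, 0], [-1/4, 3/4, 1/4], [1/2, 7/2, 1/2]].
W = P⁻¹T = [[0, 1, 0], [-1/4, 3/4, 1/4], [1/2, 7/2, 1/2]] · [[18], [-6], [36]] = [[-6], [0], [6]].

W = [[-6], [0], [6]]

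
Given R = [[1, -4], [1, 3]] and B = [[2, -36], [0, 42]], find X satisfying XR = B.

Right-multiplying both sides by R⁻¹ gives X = BR⁻¹.
det R = 7; the adjugate gives R⁻¹ = [[3/7, 4/7], [-1/7, 1/7]].
X = BR⁻¹ = [[2, -36], [0, 42]] · [[3/7, 4/7], [-1/7, 1/7]] = [[6, -4], [-6, 6]].

X = [[6, -4], [-6, 6]]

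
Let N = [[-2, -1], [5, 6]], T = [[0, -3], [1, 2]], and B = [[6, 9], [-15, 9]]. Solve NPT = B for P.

P = [[1, -3], [-3, 0]]

Left-multiply by N⁻¹ and right-multiply by T⁻¹: P = N⁻¹BT⁻¹.
det N = -7, so N⁻¹ = [[-6/7, -1/7], [5/7, 2/7]].
det T = 3, so T⁻¹ = [[2/3, 1], [-1/3, 0]].
N⁻¹B = [[-3, -9], [0, 9]].
P = (N⁻¹B)T⁻¹ = [[1, -3], [-3, 0]].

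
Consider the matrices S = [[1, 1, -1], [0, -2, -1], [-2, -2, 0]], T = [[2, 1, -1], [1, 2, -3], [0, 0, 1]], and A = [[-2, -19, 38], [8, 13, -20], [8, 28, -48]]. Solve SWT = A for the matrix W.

W = [[1, -3, -1], [1, -5, 3], [-3, 4, -5]]

Isolating W: multiply by S⁻¹ from the left and T⁻¹ from the right, so W = S⁻¹AT⁻¹.
S has determinant 4; S⁻¹ = [[-1/2, 1/2, -3/4], [1/2, -1/2, 1/4], [-1, 0, -1/2]].
det T = 3; the adjugate gives T⁻¹ = [[2/3, -1/3, -1/3], [-1/3, 2/3, 5/3], [0, 0, 1]].
S⁻¹A = [[-1, -5, 7], [-3, -9, 17], [-2, 5, -14]].
W = (S⁻¹A)T⁻¹ = [[1, -3, -1], [1, -5, 3], [-3, 4, -5]].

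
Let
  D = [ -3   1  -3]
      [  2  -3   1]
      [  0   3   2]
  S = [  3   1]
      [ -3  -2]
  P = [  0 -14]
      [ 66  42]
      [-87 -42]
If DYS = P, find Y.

Isolating Y: multiply by D⁻¹ from the left and S⁻¹ from the right, so Y = D⁻¹PS⁻¹.
det D = 5, so D⁻¹ = [[-9/5, -11/5, -8/5], [-4/5, -6/5, -3/5], [6/5, 9/5, 7/5]].
det S = -3, so S⁻¹ = [[2/3, 1/3], [-1, -1]].
D⁻¹P = [[-6, 0], [-27, -14], [-3, 0]].
Y = (D⁻¹P)S⁻¹ = [[-4, -2], [-4, 5], [-2, -1]].

Y = [[-4, -2], [-4, 5], [-2, -1]]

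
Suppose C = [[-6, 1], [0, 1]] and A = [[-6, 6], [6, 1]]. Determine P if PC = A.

Right-multiplying both sides by C⁻¹ gives P = AC⁻¹.
det C = -6, so C⁻¹ = [[-1/6, 1/6], [0, 1]].
P = AC⁻¹ = [[-6, 6], [6, 1]] · [[-1/6, 1/6], [0, 1]] = [[1, 5], [-1, 2]].

P = [[1, 5], [-1, 2]]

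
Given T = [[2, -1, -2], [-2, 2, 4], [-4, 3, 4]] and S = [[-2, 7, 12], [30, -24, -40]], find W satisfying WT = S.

T is on the right of W, so right-multiply by T⁻¹: W = ST⁻¹.
T has determinant -4; T⁻¹ = [[1, 1/2, 0], [2, 0, 1], [-1/2, 1/2, -1/2]].
W = ST⁻¹ = [[-2, 7, 12], [30, -24, -40]] · [[1, 1/2, 0], [2, 0, 1], [-1/2, 1/2, -1/2]] = [[6, 5, 1], [2, -5, -4]].

W = [[6, 5, 1], [2, -5, -4]]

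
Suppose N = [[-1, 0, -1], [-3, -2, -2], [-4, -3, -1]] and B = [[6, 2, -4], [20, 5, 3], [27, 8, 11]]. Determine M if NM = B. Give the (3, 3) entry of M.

N is on the left of M, so left-multiply by N⁻¹: M = N⁻¹B.
det N = 3; the adjugate gives N⁻¹ = [[-4/3, 1, -2/3], [5/3, -1, 1/3], [1/3, -1, 2/3]].
M = N⁻¹B = [[-4/3, 1, -2/3], [5/3, -1, 1/3], [1/3, -1, 2/3]] · [[6, 2, -4], [20, 5, 3], [27, 8, 11]] = [[-6, -3, 1], [-1, 1, -6], [0, 1, 3]].

3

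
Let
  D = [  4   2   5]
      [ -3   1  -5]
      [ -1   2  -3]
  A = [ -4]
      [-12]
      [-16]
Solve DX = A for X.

Left-multiplying both sides by D⁻¹ gives X = D⁻¹A.
det D = -5; the adjugate gives D⁻¹ = [[-7/5, -16/5, 3], [4/5, 7/5, -1], [1, 2, -2]].
X = D⁻¹A = [[-7/5, -16/5, 3], [4/5, 7/5, -1], [1, 2, -2]] · [[-4], [-12], [-16]] = [[-4], [-4], [4]].

X = [[-4], [-4], [4]]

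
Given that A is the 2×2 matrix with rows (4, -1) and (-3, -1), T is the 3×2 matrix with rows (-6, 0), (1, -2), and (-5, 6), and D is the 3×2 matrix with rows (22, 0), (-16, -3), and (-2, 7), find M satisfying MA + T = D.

MA = D − T = [[28, 0], [-17, -1], [3, 1]].
A is on the right of M, so right-multiply by A⁻¹: M = (D − T)A⁻¹.
det A = -7; the adjugate gives A⁻¹ = [[1/7, -1/7], [-3/7, -4/7]].
M = (D − T)A⁻¹ = [[4, -4], [-2, 3], [0, -1]].

M = [[4, -4], [-2, 3], [0, -1]]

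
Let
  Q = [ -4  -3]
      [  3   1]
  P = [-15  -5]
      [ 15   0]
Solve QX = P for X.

Since Q multiplies X on the left, X = Q⁻¹P.
Q has determinant 5; Q⁻¹ = [[1/5, 3/5], [-3/5, -4/5]].
X = Q⁻¹P = [[1/5, 3/5], [-3/5, -4/5]] · [[-15, -5], [15, 0]] = [[6, -1], [-3, 3]].

X = [[6, -1], [-3, 3]]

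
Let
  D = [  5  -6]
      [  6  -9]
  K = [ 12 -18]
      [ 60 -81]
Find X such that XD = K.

X = [[0, 2], [6, 5]]

D is on the right of X, so right-multiply by D⁻¹: X = KD⁻¹.
det D = -9; the adjugate gives D⁻¹ = [[1, -2/3], [2/3, -5/9]].
X = KD⁻¹ = [[12, -18], [60, -81]] · [[1, -2/3], [2/3, -5/9]] = [[0, 2], [6, 5]].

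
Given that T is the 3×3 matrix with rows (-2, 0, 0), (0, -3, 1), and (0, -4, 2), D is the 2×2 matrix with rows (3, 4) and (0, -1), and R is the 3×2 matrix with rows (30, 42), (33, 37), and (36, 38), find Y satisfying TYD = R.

Y = T⁻¹RD⁻¹ (apply T⁻¹ on the left and D⁻¹ on the right).
det T = 4, so T⁻¹ = [[-1/2, 0, 0], [0, -1, 1/2], [0, -2, 3/2]].
det D = -3, so D⁻¹ = [[1/3, 4/3], [0, -1]].
T⁻¹R = [[-15, -21], [-15, -18], [-12, -17]].
Y = (T⁻¹R)D⁻¹ = [[-5, 1], [-5, -2], [-4, 1]].

Y = [[-5, 1], [-5, -2], [-4, 1]]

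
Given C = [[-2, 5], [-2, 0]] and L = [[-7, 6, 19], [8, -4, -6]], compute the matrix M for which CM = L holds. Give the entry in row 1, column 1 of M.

Left-multiplying both sides by C⁻¹ gives M = C⁻¹L.
det C = 10; the adjugate gives C⁻¹ = [[0, -1/2], [1/5, -1/5]].
M = C⁻¹L = [[0, -1/2], [1/5, -1/5]] · [[-7, 6, 19], [8, -4, -6]] = [[-4, 2, 3], [-3, 2, 5]].

-4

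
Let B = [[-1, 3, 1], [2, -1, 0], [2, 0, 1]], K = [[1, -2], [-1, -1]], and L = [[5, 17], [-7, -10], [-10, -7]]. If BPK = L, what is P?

Isolating P: multiply by B⁻¹ from the left and K⁻¹ from the right, so P = B⁻¹LK⁻¹.
B has determinant -3; B⁻¹ = [[1/3, 1, -1/3], [2/3, 1, -2/3], [-2/3, -2, 5/3]].
det K = -3; the adjugate gives K⁻¹ = [[1/3, -2/3], [-1/3, -1/3]].
B⁻¹L = [[-2, -2], [3, 6], [-6, -3]].
P = (B⁻¹L)K⁻¹ = [[0, 2], [-1, -4], [-1, 5]].

P = [[0, 2], [-1, -4], [-1, 5]]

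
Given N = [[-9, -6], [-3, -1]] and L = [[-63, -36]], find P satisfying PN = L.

P = [[5, 6]]

Right-multiplying both sides by N⁻¹ gives P = LN⁻¹.
det N = -9; the adjugate gives N⁻¹ = [[1/9, -2/3], [-1/3, 1]].
P = LN⁻¹ = [[-63, -36]] · [[1/9, -2/3], [-1/3, 1]] = [[5, 6]].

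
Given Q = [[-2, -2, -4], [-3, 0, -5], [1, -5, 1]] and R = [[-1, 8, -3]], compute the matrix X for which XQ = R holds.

X = [[6, -5, -4]]

Right-multiplying both sides by Q⁻¹ gives X = RQ⁻¹.
Q has determinant -6; Q⁻¹ = [[25/6, -11/3, -5/3], [1/3, -1/3, -1/3], [-5/2, 2, 1]].
X = RQ⁻¹ = [[-1, 8, -3]] · [[25/6, -11/3, -5/3], [1/3, -1/3, -1/3], [-5/2, 2, 1]] = [[6, -5, -4]].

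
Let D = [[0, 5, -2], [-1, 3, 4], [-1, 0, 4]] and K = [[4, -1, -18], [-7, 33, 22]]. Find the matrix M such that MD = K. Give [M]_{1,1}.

1

Since D sits to the right of M, M = KD⁻¹.
D has determinant -6; D⁻¹ = [[-2, 10/3, -13/3], [0, 1/3, -1/3], [-1/2, 5/6, -5/6]].
M = KD⁻¹ = [[4, -1, -18], [-7, 33, 22]] · [[-2, 10/3, -13/3], [0, 1/3, -1/3], [-1/2, 5/6, -5/6]] = [[1, -2, -2], [3, 6, 1]].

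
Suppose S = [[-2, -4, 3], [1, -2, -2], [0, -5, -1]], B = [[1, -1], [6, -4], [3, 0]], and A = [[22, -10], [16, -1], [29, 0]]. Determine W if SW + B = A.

SW = A − B = [[21, -9], [10, 3], [26, 0]].
Left-multiplying both sides by S⁻¹ gives W = S⁻¹(A − B).
S has determinant -3; S⁻¹ = [[8/3, 19/3, -14/3], [-1/3, -2/3, 1/3], [5/3, 10/3, -8/3]].
W = S⁻¹(A − B) = [[-2, -5], [-5, 1], [-1, -5]].

W = [[-2, -5], [-5, 1], [-1, -5]]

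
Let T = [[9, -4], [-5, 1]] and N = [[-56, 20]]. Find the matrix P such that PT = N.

P = [[-4, 4]]

T is on the right of P, so right-multiply by T⁻¹: P = NT⁻¹.
det T = -11, so T⁻¹ = [[-1/11, -4/11], [-5/11, -9/11]].
P = NT⁻¹ = [[-56, 20]] · [[-1/11, -4/11], [-5/11, -9/11]] = [[-4, 4]].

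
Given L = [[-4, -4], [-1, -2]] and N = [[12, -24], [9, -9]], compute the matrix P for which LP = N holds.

Left-multiplying both sides by L⁻¹ gives P = L⁻¹N.
L has determinant 4; L⁻¹ = [[-1/2, 1], [1/4, -1]].
P = L⁻¹N = [[-1/2, 1], [1/4, -1]] · [[12, -24], [9, -9]] = [[3, 3], [-6, 3]].

P = [[3, 3], [-6, 3]]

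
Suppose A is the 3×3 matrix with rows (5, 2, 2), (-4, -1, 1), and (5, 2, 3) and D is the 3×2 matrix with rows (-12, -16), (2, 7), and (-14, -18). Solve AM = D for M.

A is on the left of M, so left-multiply by A⁻¹: M = A⁻¹D.
det A = 3, so A⁻¹ = [[-5/3, -2/3, 4/3], [17/3, 5/3, -13/3], [-1, 0, 1]].
M = A⁻¹D = [[-5/3, -2/3, 4/3], [17/3, 5/3, -13/3], [-1, 0, 1]] · [[-12, -16], [2, 7], [-14, -18]] = [[0, -2], [-4, -1], [-2, -2]].

M = [[0, -2], [-4, -1], [-2, -2]]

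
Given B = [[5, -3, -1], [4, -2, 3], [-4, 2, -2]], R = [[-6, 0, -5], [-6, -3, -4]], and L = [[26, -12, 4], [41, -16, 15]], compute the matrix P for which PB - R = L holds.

PB = L + R = [[20, -12, -1], [35, -19, 11]].
Since B sits to the right of P, P = (L + R)B⁻¹.
det B = 2, so B⁻¹ = [[-1, -4, -11/2], [-2, -7, -19/2], [0, 1, 1]].
P = (L + R)B⁻¹ = [[4, 3, 3], [3, 4, -1]].

P = [[4, 3, 3], [3, 4, -1]]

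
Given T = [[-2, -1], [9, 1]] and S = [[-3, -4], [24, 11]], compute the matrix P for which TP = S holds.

T is on the left of P, so left-multiply by T⁻¹: P = T⁻¹S.
T has determinant 7; T⁻¹ = [[1/7, 1/7], [-9/7, -2/7]].
P = T⁻¹S = [[1/7, 1/7], [-9/7, -2/7]] · [[-3, -4], [24, 11]] = [[3, 1], [-3, 2]].

P = [[3, 1], [-3, 2]]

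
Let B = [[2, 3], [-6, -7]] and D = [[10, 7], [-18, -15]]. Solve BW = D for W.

W = [[-4, -1], [6, 3]]

Left-multiplying both sides by B⁻¹ gives W = B⁻¹D.
B has determinant 4; B⁻¹ = [[-7/4, -3/4], [3/2, 1/2]].
W = B⁻¹D = [[-7/4, -3/4], [3/2, 1/2]] · [[10, 7], [-18, -15]] = [[-4, -1], [6, 3]].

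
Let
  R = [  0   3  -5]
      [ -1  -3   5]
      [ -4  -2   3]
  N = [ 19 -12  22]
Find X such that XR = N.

X = [[-3, 5, -6]]

Right-multiplying both sides by R⁻¹ gives X = NR⁻¹.
det R = -1; the adjugate gives R⁻¹ = [[-1, -1, 0], [17, 20, -5], [10, 12, -3]].
X = NR⁻¹ = [[19, -12, 22]] · [[-1, -1, 0], [17, 20, -5], [10, 12, -3]] = [[-3, 5, -6]].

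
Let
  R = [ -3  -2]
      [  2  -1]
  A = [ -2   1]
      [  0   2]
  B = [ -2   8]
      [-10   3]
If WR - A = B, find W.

W = [[-2, -5], [0, -5]]

WR = B + A = [[-4, 9], [-10, 5]].
Right-multiplying both sides by R⁻¹ gives W = (B + A)R⁻¹.
det R = 7, so R⁻¹ = [[-1/7, 2/7], [-2/7, -3/7]].
W = (B + A)R⁻¹ = [[-2, -5], [0, -5]].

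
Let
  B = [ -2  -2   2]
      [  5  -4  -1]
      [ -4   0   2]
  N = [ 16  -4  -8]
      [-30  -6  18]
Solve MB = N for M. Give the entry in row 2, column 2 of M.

0

Right-multiplying both sides by B⁻¹ gives M = NB⁻¹.
det B = -4, so B⁻¹ = [[2, -1, -5/2], [3/2, -1, -2], [4, -2, -9/2]].
M = NB⁻¹ = [[16, -4, -8], [-30, -6, 18]] · [[2, -1, -5/2], [3/2, -1, -2], [4, -2, -9/2]] = [[-6, 4, 4], [3, 0, 6]].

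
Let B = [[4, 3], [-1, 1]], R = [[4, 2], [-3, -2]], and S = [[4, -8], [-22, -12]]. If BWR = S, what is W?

W = [[4, 2], [0, 4]]

Isolating W: multiply by B⁻¹ from the left and R⁻¹ from the right, so W = B⁻¹SR⁻¹.
det B = 7, so B⁻¹ = [[1/7, -3/7], [1/7, 4/7]].
det R = -2, so R⁻¹ = [[1, 1], [-3/2, -2]].
B⁻¹S = [[10, 4], [-12, -8]].
W = (B⁻¹S)R⁻¹ = [[4, 2], [0, 4]].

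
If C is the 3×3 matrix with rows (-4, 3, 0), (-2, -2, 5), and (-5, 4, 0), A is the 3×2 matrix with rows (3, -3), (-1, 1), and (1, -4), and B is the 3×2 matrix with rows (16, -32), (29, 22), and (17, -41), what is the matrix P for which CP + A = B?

CP = B − A = [[13, -29], [30, 21], [16, -37]].
C is on the left of P, so left-multiply by C⁻¹: P = C⁻¹(B − A).
det C = 5, so C⁻¹ = [[-4, 0, 3], [-5, 0, 4], [-18/5, 1/5, 14/5]].
P = C⁻¹(B − A) = [[-4, 5], [-1, -3], [4, 5]].

P = [[-4, 5], [-1, -3], [4, 5]]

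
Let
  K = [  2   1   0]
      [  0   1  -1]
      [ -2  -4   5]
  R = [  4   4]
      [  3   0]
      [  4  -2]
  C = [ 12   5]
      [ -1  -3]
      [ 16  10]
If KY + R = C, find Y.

Y = [[4, 1], [0, -1], [4, 2]]

KY = C − R = [[8, 1], [-4, -3], [12, 12]].
Since K multiplies Y on the left, Y = K⁻¹(C − R).
K has determinant 4; K⁻¹ = [[1/4, -5/4, -1/4], [1/2, 5/2, 1/2], [1/2, 3/2, 1/2]].
Y = K⁻¹(C − R) = [[4, 1], [0, -1], [4, 2]].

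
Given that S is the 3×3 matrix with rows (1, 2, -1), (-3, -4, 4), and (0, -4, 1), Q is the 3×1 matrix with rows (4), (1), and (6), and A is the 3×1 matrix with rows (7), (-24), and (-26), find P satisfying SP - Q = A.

SP = A + Q = [[11], [-23], [-20]].
S is on the left of P, so left-multiply by S⁻¹: P = S⁻¹(A + Q).
det S = 6, so S⁻¹ = [[2, 1/3, 2/3], [1/2, 1/6, -1/6], [2, 2/3, 1/3]].
P = S⁻¹(A + Q) = [[1], [5], [0]].

P = [[1], [5], [0]]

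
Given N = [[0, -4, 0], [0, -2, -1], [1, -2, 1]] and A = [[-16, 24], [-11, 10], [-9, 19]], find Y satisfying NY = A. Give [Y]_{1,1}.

-4

Left-multiplying both sides by N⁻¹ gives Y = N⁻¹A.
det N = 4; the adjugate gives N⁻¹ = [[-1, 1, 1], [-1/4, 0, 0], [1/2, -1, 0]].
Y = N⁻¹A = [[-1, 1, 1], [-1/4, 0, 0], [1/2, -1, 0]] · [[-16, 24], [-11, 10], [-9, 19]] = [[-4, 5], [4, -6], [3, 2]].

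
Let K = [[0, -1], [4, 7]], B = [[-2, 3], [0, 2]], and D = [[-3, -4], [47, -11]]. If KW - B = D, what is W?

W = [[3, -4], [5, 1]]

KW = D + B = [[-5, -1], [47, -9]].
K is on the left of W, so left-multiply by K⁻¹: W = K⁻¹(D + B).
K has determinant 4; K⁻¹ = [[7/4, 1/4], [-1, 0]].
W = K⁻¹(D + B) = [[3, -4], [5, 1]].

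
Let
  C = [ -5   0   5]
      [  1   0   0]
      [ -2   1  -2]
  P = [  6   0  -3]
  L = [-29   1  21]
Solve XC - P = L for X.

X = [[4, -1, 1]]

XC = L + P = [[-23, 1, 18]].
Right-multiplying both sides by C⁻¹ gives X = (L + P)C⁻¹.
det C = 5, so C⁻¹ = [[0, 1, 0], [2/5, 4, 1], [1/5, 1, 0]].
X = (L + P)C⁻¹ = [[4, -1, 1]].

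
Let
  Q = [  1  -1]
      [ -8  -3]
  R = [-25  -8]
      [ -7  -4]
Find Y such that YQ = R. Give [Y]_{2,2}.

Right-multiplying both sides by Q⁻¹ gives Y = RQ⁻¹.
Q has determinant -11; Q⁻¹ = [[3/11, -1/11], [-8/11, -1/11]].
Y = RQ⁻¹ = [[-25, -8], [-7, -4]] · [[3/11, -1/11], [-8/11, -1/11]] = [[-1, 3], [1, 1]].

1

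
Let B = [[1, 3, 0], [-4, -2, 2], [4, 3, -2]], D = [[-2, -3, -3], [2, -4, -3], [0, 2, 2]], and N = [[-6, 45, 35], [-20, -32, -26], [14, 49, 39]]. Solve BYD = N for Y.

Isolating Y: multiply by B⁻¹ from the left and D⁻¹ from the right, so Y = B⁻¹ND⁻¹.
det B = -2; the adjugate gives B⁻¹ = [[1, -3, -3], [0, 1, 1], [2, -9/2, -5]].
det D = 4, so D⁻¹ = [[-1/2, 0, -3/4], [-1, -1, -3], [1, 1, 7/2]].
B⁻¹N = [[12, -6, -4], [-6, 17, 13], [8, -11, -8]].
Y = (B⁻¹N)D⁻¹ = [[-4, 2, -5], [-1, -4, -1], [-1, 3, -1]].

Y = [[-4, 2, -5], [-1, -4, -1], [-1, 3, -1]]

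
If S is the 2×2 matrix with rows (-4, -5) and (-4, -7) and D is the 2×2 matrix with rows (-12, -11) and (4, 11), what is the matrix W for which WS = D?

S is on the right of W, so right-multiply by S⁻¹: W = DS⁻¹.
det S = 8; the adjugate gives S⁻¹ = [[-7/8, 5/8], [1/2, -1/2]].
W = DS⁻¹ = [[-12, -11], [4, 11]] · [[-7/8, 5/8], [1/2, -1/2]] = [[5, -2], [2, -3]].

W = [[5, -2], [2, -3]]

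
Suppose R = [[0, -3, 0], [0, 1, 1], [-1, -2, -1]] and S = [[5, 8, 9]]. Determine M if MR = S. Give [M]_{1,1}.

2

Right-multiplying both sides by R⁻¹ gives M = SR⁻¹.
det R = 3; the adjugate gives R⁻¹ = [[1/3, -1, -1], [-1/3, 0, 0], [1/3, 1, 0]].
M = SR⁻¹ = [[5, 8, 9]] · [[1/3, -1, -1], [-1/3, 0, 0], [1/3, 1, 0]] = [[2, 4, -5]].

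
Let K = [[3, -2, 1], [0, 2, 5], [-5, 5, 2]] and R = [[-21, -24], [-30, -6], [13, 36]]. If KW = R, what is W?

Left-multiplying both sides by K⁻¹ gives W = K⁻¹R.
det K = -3; the adjugate gives K⁻¹ = [[7, -3, 4], [25/3, -11/3, 5], [-10/3, 5/3, -2]].
W = K⁻¹R = [[7, -3, 4], [25/3, -11/3, 5], [-10/3, 5/3, -2]] · [[-21, -24], [-30, -6], [13, 36]] = [[-5, -6], [0, 2], [-6, -2]].

W = [[-5, -6], [0, 2], [-6, -2]]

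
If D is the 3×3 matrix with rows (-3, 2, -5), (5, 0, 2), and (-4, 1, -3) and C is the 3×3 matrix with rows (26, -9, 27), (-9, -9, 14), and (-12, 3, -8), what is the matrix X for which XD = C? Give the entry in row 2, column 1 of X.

Since D sits to the right of X, X = CD⁻¹.
det D = -5; the adjugate gives D⁻¹ = [[2/5, -1/5, -4/5], [-7/5, 11/5, 19/5], [-1, 1, 2]].
X = CD⁻¹ = [[26, -9, 27], [-9, -9, 14], [-12, 3, -8]] · [[2/5, -1/5, -4/5], [-7/5, 11/5, 19/5], [-1, 1, 2]] = [[-4, 2, -1], [-5, -4, 1], [-1, 1, 5]].

-5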